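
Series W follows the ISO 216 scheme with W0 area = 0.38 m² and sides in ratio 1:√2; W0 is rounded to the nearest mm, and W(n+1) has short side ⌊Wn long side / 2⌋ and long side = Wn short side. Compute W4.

Let W0's short side be w mm. w · w√2 = 0.38 m² = 380,000 mm², so w ≈ 518.4 mm and w√2 ≈ 733.1 mm → W0 = 518 × 733 mm.
W1: ⌊733/2⌋ × 518 = 366 × 518 mm
W2: ⌊518/2⌋ × 366 = 259 × 366 mm
W3: ⌊366/2⌋ × 259 = 183 × 259 mm
W4: ⌊259/2⌋ × 183 = 129 × 183 mm

129 × 183 mm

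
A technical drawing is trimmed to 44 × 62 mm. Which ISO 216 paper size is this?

Aspect ratio 62/44 ≈ 1.409 — close to the ISO √2 ≈ 1.414.
In the B-series (B0 = 1000 × 1414 mm): B9 = 44 × 62 mm.

B9 (44 × 62 mm)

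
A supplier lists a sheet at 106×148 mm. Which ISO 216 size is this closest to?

Aspect ratio 148/106 ≈ 1.396 (ISO target is √2 ≈ 1.414).
In the A-series (A0 area = 1 m²): A6 = 105 × 148 mm.
Off by 1 mm total — nearest standard size.

A6 (105 × 148 mm)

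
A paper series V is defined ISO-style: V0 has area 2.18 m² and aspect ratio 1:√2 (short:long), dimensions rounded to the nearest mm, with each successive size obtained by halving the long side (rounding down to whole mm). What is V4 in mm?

310 × 439 mm

Let V0's short side be w mm. w · w√2 = 2.18 m² = 2,180,000 mm², so w ≈ 1241.6 mm and w√2 ≈ 1755.8 mm → V0 = 1242 × 1756 mm.
V1: ⌊1756/2⌋ × 1242 = 878 × 1242 mm
V2: ⌊1242/2⌋ × 878 = 621 × 878 mm
V3: ⌊878/2⌋ × 621 = 439 × 621 mm
V4: ⌊621/2⌋ × 439 = 310 × 439 mm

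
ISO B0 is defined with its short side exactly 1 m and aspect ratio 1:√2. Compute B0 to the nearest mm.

1000 × 1414 mm

Short side = 1000 mm; long side = 1000√2 ≈ 1414.2 mm.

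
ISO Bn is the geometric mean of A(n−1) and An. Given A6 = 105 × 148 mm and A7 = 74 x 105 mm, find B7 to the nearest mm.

Short side: √(105 · 74) = √7770 ≈ 88.1 → 88 mm
Long side: √(148 · 105) = √15540 ≈ 124.7 → 125 mm

88 × 125 mm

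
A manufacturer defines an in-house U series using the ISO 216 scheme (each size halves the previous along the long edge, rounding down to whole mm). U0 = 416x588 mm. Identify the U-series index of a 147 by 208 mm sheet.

U0: 416 × 588 mm
U1: 294 × 416 mm
U2: 208 × 294 mm
U3: 147 × 208 mm
U4: 104 × 147 mm
→ matches U3.

U3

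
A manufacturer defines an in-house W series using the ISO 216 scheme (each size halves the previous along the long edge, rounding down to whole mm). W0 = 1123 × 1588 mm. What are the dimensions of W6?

140 × 198 mm

W1: ⌊1588/2⌋ × 1123 = 794 × 1123 mm
W2: ⌊1123/2⌋ × 794 = 561 × 794 mm
W3: ⌊794/2⌋ × 561 = 397 × 561 mm
W4: ⌊561/2⌋ × 397 = 280 × 397 mm
W5: ⌊397/2⌋ × 280 = 198 × 280 mm
W6: ⌊280/2⌋ × 198 = 140 × 198 mm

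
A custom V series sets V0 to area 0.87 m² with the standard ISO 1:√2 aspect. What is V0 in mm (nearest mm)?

784 × 1109 mm

Let the short side be w mm. Then w · w√2 = 0.87 m² = 870,000 mm².
w² = 870,000/√2, so w ≈ 784.3 mm; long side = w√2 ≈ 1109.2 mm.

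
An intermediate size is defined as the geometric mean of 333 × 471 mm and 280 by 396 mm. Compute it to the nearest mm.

305 × 432 mm

Short side: √(333 · 280) = √93240 ≈ 305.4 → 305 mm
Long side: √(471 · 396) = √186516 ≈ 431.9 → 432 mm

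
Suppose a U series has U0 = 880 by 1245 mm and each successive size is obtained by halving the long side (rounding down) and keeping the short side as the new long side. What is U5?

155 × 220 mm

U1: ⌊1245/2⌋ × 880 = 622 × 880 mm
U2: ⌊880/2⌋ × 622 = 440 × 622 mm
U3: ⌊622/2⌋ × 440 = 311 × 440 mm
U4: ⌊440/2⌋ × 311 = 220 × 311 mm
U5: ⌊311/2⌋ × 220 = 155 × 220 mm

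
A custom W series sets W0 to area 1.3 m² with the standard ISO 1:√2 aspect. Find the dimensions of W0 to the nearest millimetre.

959 × 1356 mm

Let the short side be w mm. Then w · w√2 = 1.3 m² = 1,300,000 mm².
w² = 1,300,000/√2, so w ≈ 958.8 mm; long side = w√2 ≈ 1355.9 mm.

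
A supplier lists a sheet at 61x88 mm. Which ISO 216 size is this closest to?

Aspect ratio 88/61 ≈ 1.443 (ISO target is √2 ≈ 1.414).
In the B-series (B0 = 1000 × 1414 mm): B8 = 62 × 88 mm.
Off by 1 mm total — nearest standard size.

B8 (62 × 88 mm)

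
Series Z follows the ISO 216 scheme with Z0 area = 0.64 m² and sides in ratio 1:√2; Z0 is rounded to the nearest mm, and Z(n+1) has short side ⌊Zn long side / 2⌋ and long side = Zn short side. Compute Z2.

336 × 475 mm

Let Z0's short side be w mm. w · w√2 = 0.64 m² = 640,000 mm², so w ≈ 672.7 mm and w√2 ≈ 951.4 mm → Z0 = 673 × 951 mm.
Z1: ⌊951/2⌋ × 673 = 475 × 673 mm
Z2: ⌊673/2⌋ × 475 = 336 × 475 mm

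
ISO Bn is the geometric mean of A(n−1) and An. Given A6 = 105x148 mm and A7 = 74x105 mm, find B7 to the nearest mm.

88 × 125 mm

Short side: √(105 · 74) = √7770 ≈ 88.1 → 88 mm
Long side: √(148 · 105) = √15540 ≈ 124.7 → 125 mm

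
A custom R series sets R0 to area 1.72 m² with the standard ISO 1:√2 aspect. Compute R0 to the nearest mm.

1103 × 1560 mm

Let the short side be w mm. Then w · w√2 = 1.72 m² = 1,720,000 mm².
w² = 1,720,000/√2, so w ≈ 1102.8 mm; long side = w√2 ≈ 1559.6 mm.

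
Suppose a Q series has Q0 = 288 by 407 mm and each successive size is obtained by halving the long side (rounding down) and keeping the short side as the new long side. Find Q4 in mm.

72 × 101 mm

Q1 = 203 × 288 mm (from Q0 by 1 halving).
Q2: ⌊288/2⌋ × 203 = 144 × 203 mm
Q3: ⌊203/2⌋ × 144 = 101 × 144 mm
Q4: ⌊144/2⌋ × 101 = 72 × 101 mm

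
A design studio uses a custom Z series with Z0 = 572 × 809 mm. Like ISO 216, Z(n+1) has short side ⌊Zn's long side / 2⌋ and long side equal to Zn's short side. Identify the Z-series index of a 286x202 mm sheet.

Z3

Z0: 572 × 809 mm
Z1: 404 × 572 mm
Z2: 286 × 404 mm
Z3: 202 × 286 mm
Z4: 143 × 202 mm
→ matches Z3.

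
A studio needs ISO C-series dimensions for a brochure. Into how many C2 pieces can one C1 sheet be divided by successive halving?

2

Each ISO step halves the sheet: 1 × C1 → 2 × C2
From C1 to C2 is 1 halving step: 2^1 = 2.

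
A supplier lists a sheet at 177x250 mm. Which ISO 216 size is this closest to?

Aspect ratio 250/177 ≈ 1.412 — close to the ISO √2 ≈ 1.414.
In the B-series (B0 = 1000 × 1414 mm): B5 = 176 × 250 mm.
Off by 1 mm total — nearest standard size.

B5 (176 × 250 mm)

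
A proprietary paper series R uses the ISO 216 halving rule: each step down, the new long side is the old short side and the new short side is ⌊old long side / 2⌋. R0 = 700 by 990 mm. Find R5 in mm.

R1: ⌊990/2⌋ × 700 = 495 × 700 mm
R2: ⌊700/2⌋ × 495 = 350 × 495 mm
R3: ⌊495/2⌋ × 350 = 247 × 350 mm
R4: ⌊350/2⌋ × 247 = 175 × 247 mm
R5: ⌊247/2⌋ × 175 = 123 × 175 mm

123 × 175 mm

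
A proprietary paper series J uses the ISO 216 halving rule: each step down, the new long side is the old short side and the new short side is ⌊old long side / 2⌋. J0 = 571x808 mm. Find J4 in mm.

142 × 202 mm

J1: ⌊808/2⌋ × 571 = 404 × 571 mm
J2: ⌊571/2⌋ × 404 = 285 × 404 mm
J3: ⌊404/2⌋ × 285 = 202 × 285 mm
J4: ⌊285/2⌋ × 202 = 142 × 202 mm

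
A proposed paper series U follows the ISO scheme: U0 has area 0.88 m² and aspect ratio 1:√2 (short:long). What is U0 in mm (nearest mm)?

789 × 1116 mm

Let the short side be w mm. Then w · w√2 = 0.88 m² = 880,000 mm².
w² = 880,000/√2, so w ≈ 788.8 mm; long side = w√2 ≈ 1115.6 mm.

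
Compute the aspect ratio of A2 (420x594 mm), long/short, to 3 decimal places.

1.414

594 / 420 = 1.414
Matches √2 ≈ 1.414 — the ISO 216 defining ratio.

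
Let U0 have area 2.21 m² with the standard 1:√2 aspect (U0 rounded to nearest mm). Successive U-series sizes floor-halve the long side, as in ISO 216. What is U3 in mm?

Let U0's short side be w mm. w · w√2 = 2.21 m² = 2,210,000 mm², so w ≈ 1250.1 mm and w√2 ≈ 1767.9 mm → U0 = 1250 × 1768 mm.
U1: ⌊1768/2⌋ × 1250 = 884 × 1250 mm
U2: ⌊1250/2⌋ × 884 = 625 × 884 mm
U3: ⌊884/2⌋ × 625 = 442 × 625 mm

442 × 625 mm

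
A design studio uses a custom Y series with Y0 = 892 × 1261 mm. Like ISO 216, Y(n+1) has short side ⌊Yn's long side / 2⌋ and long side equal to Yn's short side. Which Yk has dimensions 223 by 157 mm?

Y0: 892 × 1261 mm
Y1: 630 × 892 mm
Y2: 446 × 630 mm
Y3: 315 × 446 mm
Y4: 223 × 315 mm
Y5: 157 × 223 mm
Y6: 111 × 157 mm
→ matches Y5.

Y5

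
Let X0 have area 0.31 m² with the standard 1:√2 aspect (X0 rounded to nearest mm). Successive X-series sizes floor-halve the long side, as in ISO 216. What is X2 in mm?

234 × 331 mm

Let X0's short side be w mm. w · w√2 = 0.31 m² = 310,000 mm², so w ≈ 468.2 mm and w√2 ≈ 662.1 mm → X0 = 468 × 662 mm.
X1: ⌊662/2⌋ × 468 = 331 × 468 mm
X2: ⌊468/2⌋ × 331 = 234 × 331 mm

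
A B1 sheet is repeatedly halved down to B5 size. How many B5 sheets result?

16

B1 = 707 × 1000 mm; B5 = 176 × 250 mm.
Each halving step doubles the count; 4 steps from B1 to B5.
2^4 = 16.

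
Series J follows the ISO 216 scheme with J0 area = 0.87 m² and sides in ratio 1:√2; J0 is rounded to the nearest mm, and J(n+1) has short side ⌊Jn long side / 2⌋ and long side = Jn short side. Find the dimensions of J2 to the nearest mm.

392 × 554 mm

Let J0's short side be w mm. w · w√2 = 0.87 m² = 870,000 mm², so w ≈ 784.3 mm and w√2 ≈ 1109.2 mm → J0 = 784 × 1109 mm.
J1: ⌊1109/2⌋ × 784 = 554 × 784 mm
J2: ⌊784/2⌋ × 554 = 392 × 554 mm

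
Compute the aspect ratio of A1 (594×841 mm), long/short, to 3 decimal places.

1.416

841 / 594 = 1.416
ISO 216 targets √2 ≈ 1.414; the +0.002 deviation is from mm rounding.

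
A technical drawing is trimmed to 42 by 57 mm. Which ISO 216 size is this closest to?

C9 (40 × 57 mm)

Aspect ratio 57/42 ≈ 1.357 (ISO target is √2 ≈ 1.414).
In the C-series (envelope sizes, between A and B): C9 = 40 × 57 mm.
Off by 2 mm total — nearest standard size.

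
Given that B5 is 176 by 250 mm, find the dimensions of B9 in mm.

44 × 62 mm

B6: ⌊250/2⌋ × 176 = 125 × 176 mm
B7: ⌊176/2⌋ × 125 = 88 × 125 mm
B8: ⌊125/2⌋ × 88 = 62 × 88 mm
B9: ⌊88/2⌋ × 62 = 44 × 62 mm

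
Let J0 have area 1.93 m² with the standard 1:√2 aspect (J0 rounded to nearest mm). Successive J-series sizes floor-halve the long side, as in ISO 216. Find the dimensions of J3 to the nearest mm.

413 × 584 mm

Let J0's short side be w mm. w · w√2 = 1.93 m² = 1,930,000 mm², so w ≈ 1168.2 mm and w√2 ≈ 1652.1 mm → J0 = 1168 × 1652 mm.
J1: ⌊1652/2⌋ × 1168 = 826 × 1168 mm
J2: ⌊1168/2⌋ × 826 = 584 × 826 mm
J3: ⌊826/2⌋ × 584 = 413 × 584 mm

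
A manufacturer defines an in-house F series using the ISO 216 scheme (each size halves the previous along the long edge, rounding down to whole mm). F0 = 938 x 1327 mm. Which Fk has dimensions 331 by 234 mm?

F4

F0: 938 × 1327 mm
F1: 663 × 938 mm
F2: 469 × 663 mm
F3: 331 × 469 mm
F4: 234 × 331 mm
F5: 165 × 234 mm
→ matches F4.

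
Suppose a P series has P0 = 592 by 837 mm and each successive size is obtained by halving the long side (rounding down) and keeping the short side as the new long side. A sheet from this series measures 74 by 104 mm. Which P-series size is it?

P0: 592 × 837 mm
P1: 418 × 592 mm
P2: 296 × 418 mm
P3: 209 × 296 mm
P4: 148 × 209 mm
P5: 104 × 148 mm
P6: 74 × 104 mm
P7: 52 × 74 mm
→ matches P6.

P6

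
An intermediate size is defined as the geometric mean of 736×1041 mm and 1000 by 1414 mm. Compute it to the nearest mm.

858 × 1213 mm

Short side: √(736 · 1000) = √736000 ≈ 857.9 → 858 mm
Long side: √(1041 · 1414) = √1471974 ≈ 1213.2 → 1213 mm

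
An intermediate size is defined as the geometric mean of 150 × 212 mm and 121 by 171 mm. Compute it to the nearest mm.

135 × 190 mm

Short side: √(150 · 121) = √18150 ≈ 134.7 → 135 mm
Long side: √(212 · 171) = √36252 ≈ 190.4 → 190 mm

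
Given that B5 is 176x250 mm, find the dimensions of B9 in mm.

B6: ⌊250/2⌋ × 176 = 125 × 176 mm
B7: ⌊176/2⌋ × 125 = 88 × 125 mm
B8: ⌊125/2⌋ × 88 = 62 × 88 mm
B9: ⌊88/2⌋ × 62 = 44 × 62 mm

44 × 62 mm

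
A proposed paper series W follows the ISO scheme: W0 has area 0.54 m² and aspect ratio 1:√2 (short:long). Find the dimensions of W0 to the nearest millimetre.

Let the short side be w mm. Then w · w√2 = 0.54 m² = 540,000 mm².
w² = 540,000/√2, so w ≈ 617.9 mm; long side = w√2 ≈ 873.9 mm.

618 × 874 mm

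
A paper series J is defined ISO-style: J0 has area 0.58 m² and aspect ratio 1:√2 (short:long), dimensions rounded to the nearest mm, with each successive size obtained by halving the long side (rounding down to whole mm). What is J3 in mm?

Let J0's short side be w mm. w · w√2 = 0.58 m² = 580,000 mm², so w ≈ 640.4 mm and w√2 ≈ 905.7 mm → J0 = 640 × 906 mm.
J1: ⌊906/2⌋ × 640 = 453 × 640 mm
J2: ⌊640/2⌋ × 453 = 320 × 453 mm
J3: ⌊453/2⌋ × 320 = 226 × 320 mm

226 × 320 mm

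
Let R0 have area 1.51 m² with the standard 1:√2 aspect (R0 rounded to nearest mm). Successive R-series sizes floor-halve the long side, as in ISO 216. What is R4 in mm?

Let R0's short side be w mm. w · w√2 = 1.51 m² = 1,510,000 mm², so w ≈ 1033.3 mm and w√2 ≈ 1461.3 mm → R0 = 1033 × 1461 mm.
R1: ⌊1461/2⌋ × 1033 = 730 × 1033 mm
R2: ⌊1033/2⌋ × 730 = 516 × 730 mm
R3: ⌊730/2⌋ × 516 = 365 × 516 mm
R4: ⌊516/2⌋ × 365 = 258 × 365 mm

258 × 365 mm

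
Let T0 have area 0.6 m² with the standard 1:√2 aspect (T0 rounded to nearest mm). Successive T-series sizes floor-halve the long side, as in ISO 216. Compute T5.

115 × 162 mm

Let T0's short side be w mm. w · w√2 = 0.6 m² = 600,000 mm², so w ≈ 651.4 mm and w√2 ≈ 921.2 mm → T0 = 651 × 921 mm.
T1: ⌊921/2⌋ × 651 = 460 × 651 mm
T2: ⌊651/2⌋ × 460 = 325 × 460 mm
T3: ⌊460/2⌋ × 325 = 230 × 325 mm
T4: ⌊325/2⌋ × 230 = 162 × 230 mm
T5: ⌊230/2⌋ × 162 = 115 × 162 mm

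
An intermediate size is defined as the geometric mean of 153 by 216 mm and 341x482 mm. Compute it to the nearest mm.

Short side: √(153 · 341) = √52173 ≈ 228.4 → 228 mm
Long side: √(216 · 482) = √104112 ≈ 322.7 → 323 mm

228 × 323 mm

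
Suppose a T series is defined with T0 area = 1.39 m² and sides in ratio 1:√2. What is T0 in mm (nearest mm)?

991 × 1402 mm

Let the short side be w mm. Then w · w√2 = 1.39 m² = 1,390,000 mm².
w² = 1,390,000/√2, so w ≈ 991.4 mm; long side = w√2 ≈ 1402.1 mm.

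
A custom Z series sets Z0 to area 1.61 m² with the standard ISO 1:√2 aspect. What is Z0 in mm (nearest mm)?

1067 × 1509 mm

Let the short side be w mm. Then w · w√2 = 1.61 m² = 1,610,000 mm².
w² = 1,610,000/√2, so w ≈ 1067.0 mm; long side = w√2 ≈ 1508.9 mm.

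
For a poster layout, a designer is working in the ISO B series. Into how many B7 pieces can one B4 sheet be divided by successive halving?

B4 = 250 × 353 mm; B7 = 88 × 125 mm.
Each halving step doubles the count; 3 steps from B4 to B7.
2^3 = 8.

8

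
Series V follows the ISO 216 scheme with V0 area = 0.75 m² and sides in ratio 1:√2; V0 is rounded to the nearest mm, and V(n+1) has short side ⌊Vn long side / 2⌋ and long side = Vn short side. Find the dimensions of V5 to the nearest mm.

128 × 182 mm

Let V0's short side be w mm. w · w√2 = 0.75 m² = 750,000 mm², so w ≈ 728.2 mm and w√2 ≈ 1029.9 mm → V0 = 728 × 1030 mm.
V1: ⌊1030/2⌋ × 728 = 515 × 728 mm
V2: ⌊728/2⌋ × 515 = 364 × 515 mm
V3: ⌊515/2⌋ × 364 = 257 × 364 mm
V4: ⌊364/2⌋ × 257 = 182 × 257 mm
V5: ⌊257/2⌋ × 182 = 128 × 182 mm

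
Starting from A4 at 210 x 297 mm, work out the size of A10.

26 × 37 mm

A5: ⌊297/2⌋ × 210 = 148 × 210 mm
A6: ⌊210/2⌋ × 148 = 105 × 148 mm
A7: ⌊148/2⌋ × 105 = 74 × 105 mm
A8: ⌊105/2⌋ × 74 = 52 × 74 mm
A9: ⌊74/2⌋ × 52 = 37 × 52 mm
A10: ⌊52/2⌋ × 37 = 26 × 37 mm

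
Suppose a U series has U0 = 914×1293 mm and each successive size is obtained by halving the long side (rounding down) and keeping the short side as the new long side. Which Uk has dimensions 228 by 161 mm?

U0: 914 × 1293 mm
U1: 646 × 914 mm
U2: 457 × 646 mm
U3: 323 × 457 mm
U4: 228 × 323 mm
U5: 161 × 228 mm
U6: 114 × 161 mm
→ matches U5.

U5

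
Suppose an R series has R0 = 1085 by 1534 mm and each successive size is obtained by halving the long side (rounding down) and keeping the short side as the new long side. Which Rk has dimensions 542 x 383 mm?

R0: 1085 × 1534 mm
R1: 767 × 1085 mm
R2: 542 × 767 mm
R3: 383 × 542 mm
R4: 271 × 383 mm
→ matches R3.

R3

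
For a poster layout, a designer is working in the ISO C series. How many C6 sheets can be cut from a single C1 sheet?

Each ISO step halves the sheet: 1 × C1 → 2 × C2 → 4 × C3 → 8 × C4 → …
From C1 to C6 is 5 halving steps: 2^5 = 32.

32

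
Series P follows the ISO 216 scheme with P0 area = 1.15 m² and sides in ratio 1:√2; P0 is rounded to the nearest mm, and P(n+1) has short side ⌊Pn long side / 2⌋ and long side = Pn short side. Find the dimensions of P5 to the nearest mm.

Let P0's short side be w mm. w · w√2 = 1.15 m² = 1,150,000 mm², so w ≈ 901.8 mm and w√2 ≈ 1275.3 mm → P0 = 902 × 1275 mm.
P1: ⌊1275/2⌋ × 902 = 637 × 902 mm
P2: ⌊902/2⌋ × 637 = 451 × 637 mm
P3: ⌊637/2⌋ × 451 = 318 × 451 mm
P4: ⌊451/2⌋ × 318 = 225 × 318 mm
P5: ⌊318/2⌋ × 225 = 159 × 225 mm

159 × 225 mm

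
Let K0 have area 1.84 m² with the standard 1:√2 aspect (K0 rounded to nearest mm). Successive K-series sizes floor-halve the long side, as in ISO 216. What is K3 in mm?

Let K0's short side be w mm. w · w√2 = 1.84 m² = 1,840,000 mm², so w ≈ 1140.6 mm and w√2 ≈ 1613.1 mm → K0 = 1141 × 1613 mm.
K1: ⌊1613/2⌋ × 1141 = 806 × 1141 mm
K2: ⌊1141/2⌋ × 806 = 570 × 806 mm
K3: ⌊806/2⌋ × 570 = 403 × 570 mm

403 × 570 mm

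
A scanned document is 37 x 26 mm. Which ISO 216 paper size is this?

A10 (26 × 37 mm)

Aspect ratio 37/26 ≈ 1.423 — close to the ISO √2 ≈ 1.414.
In the A-series (A0 area = 1 m²): A10 = 26 × 37 mm.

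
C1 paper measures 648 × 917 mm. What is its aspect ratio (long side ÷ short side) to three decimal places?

917 / 648 = 1.415
Matches √2 ≈ 1.414 — the ISO 216 defining ratio.

1.415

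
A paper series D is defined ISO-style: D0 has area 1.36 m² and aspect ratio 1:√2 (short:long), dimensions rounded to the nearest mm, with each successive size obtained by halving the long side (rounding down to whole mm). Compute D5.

173 × 245 mm

Let D0's short side be w mm. w · w√2 = 1.36 m² = 1,360,000 mm², so w ≈ 980.6 mm and w√2 ≈ 1386.8 mm → D0 = 981 × 1387 mm.
D1: ⌊1387/2⌋ × 981 = 693 × 981 mm
D2: ⌊981/2⌋ × 693 = 490 × 693 mm
D3: ⌊693/2⌋ × 490 = 346 × 490 mm
D4: ⌊490/2⌋ × 346 = 245 × 346 mm
D5: ⌊346/2⌋ × 245 = 173 × 245 mm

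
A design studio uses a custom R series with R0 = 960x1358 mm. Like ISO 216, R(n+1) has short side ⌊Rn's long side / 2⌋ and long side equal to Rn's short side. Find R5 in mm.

169 × 240 mm

R1: ⌊1358/2⌋ × 960 = 679 × 960 mm
R2: ⌊960/2⌋ × 679 = 480 × 679 mm
R3: ⌊679/2⌋ × 480 = 339 × 480 mm
R4: ⌊480/2⌋ × 339 = 240 × 339 mm
R5: ⌊339/2⌋ × 240 = 169 × 240 mm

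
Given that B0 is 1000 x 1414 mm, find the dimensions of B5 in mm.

B1: ⌊1414/2⌋ × 1000 = 707 × 1000 mm
B2: ⌊1000/2⌋ × 707 = 500 × 707 mm
B3: ⌊707/2⌋ × 500 = 353 × 500 mm
B4: ⌊500/2⌋ × 353 = 250 × 353 mm
B5: ⌊353/2⌋ × 250 = 176 × 250 mm

176 × 250 mm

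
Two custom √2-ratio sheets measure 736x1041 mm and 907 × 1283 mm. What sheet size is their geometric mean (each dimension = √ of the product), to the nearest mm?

Short side: √(736 · 907) = √667552 ≈ 817.0 → 817 mm
Long side: √(1041 · 1283) = √1335603 ≈ 1155.7 → 1156 mm

817 × 1156 mm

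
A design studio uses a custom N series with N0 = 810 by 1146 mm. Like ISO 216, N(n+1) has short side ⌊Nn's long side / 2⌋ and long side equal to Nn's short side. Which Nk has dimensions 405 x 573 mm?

N0: 810 × 1146 mm
N1: 573 × 810 mm
N2: 405 × 573 mm
N3: 286 × 405 mm
→ matches N2.

N2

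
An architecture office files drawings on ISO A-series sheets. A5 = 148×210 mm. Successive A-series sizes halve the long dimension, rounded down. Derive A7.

74 × 105 mm

A6: ⌊210/2⌋ × 148 = 105 × 148 mm
A7: ⌊148/2⌋ × 105 = 74 × 105 mm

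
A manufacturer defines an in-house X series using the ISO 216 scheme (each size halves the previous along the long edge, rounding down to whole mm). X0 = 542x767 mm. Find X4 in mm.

135 × 191 mm

X1: ⌊767/2⌋ × 542 = 383 × 542 mm
X2: ⌊542/2⌋ × 383 = 271 × 383 mm
X3: ⌊383/2⌋ × 271 = 191 × 271 mm
X4: ⌊271/2⌋ × 191 = 135 × 191 mm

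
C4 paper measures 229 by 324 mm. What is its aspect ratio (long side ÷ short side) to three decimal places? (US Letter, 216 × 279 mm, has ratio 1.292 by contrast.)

1.415

324 / 229 = 1.415
Matches √2 ≈ 1.414 — the ISO 216 defining ratio.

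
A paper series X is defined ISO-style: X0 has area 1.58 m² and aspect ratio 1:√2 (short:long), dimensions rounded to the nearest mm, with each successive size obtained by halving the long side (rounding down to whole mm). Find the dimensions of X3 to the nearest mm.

Let X0's short side be w mm. w · w√2 = 1.58 m² = 1,580,000 mm², so w ≈ 1057.0 mm and w√2 ≈ 1494.8 mm → X0 = 1057 × 1495 mm.
X1: ⌊1495/2⌋ × 1057 = 747 × 1057 mm
X2: ⌊1057/2⌋ × 747 = 528 × 747 mm
X3: ⌊747/2⌋ × 528 = 373 × 528 mm

373 × 528 mm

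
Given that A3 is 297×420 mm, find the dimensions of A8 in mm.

A4: ⌊420/2⌋ × 297 = 210 × 297 mm
A5: ⌊297/2⌋ × 210 = 148 × 210 mm
A6: ⌊210/2⌋ × 148 = 105 × 148 mm
A7: ⌊148/2⌋ × 105 = 74 × 105 mm
A8: ⌊105/2⌋ × 74 = 52 × 74 mm

52 × 74 mm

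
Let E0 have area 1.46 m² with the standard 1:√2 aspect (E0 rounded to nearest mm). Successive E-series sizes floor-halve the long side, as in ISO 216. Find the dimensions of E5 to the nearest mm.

179 × 254 mm

Let E0's short side be w mm. w · w√2 = 1.46 m² = 1,460,000 mm², so w ≈ 1016.1 mm and w√2 ≈ 1436.9 mm → E0 = 1016 × 1437 mm.
E1: ⌊1437/2⌋ × 1016 = 718 × 1016 mm
E2: ⌊1016/2⌋ × 718 = 508 × 718 mm
E3: ⌊718/2⌋ × 508 = 359 × 508 mm
E4: ⌊508/2⌋ × 359 = 254 × 359 mm
E5: ⌊359/2⌋ × 254 = 179 × 254 mm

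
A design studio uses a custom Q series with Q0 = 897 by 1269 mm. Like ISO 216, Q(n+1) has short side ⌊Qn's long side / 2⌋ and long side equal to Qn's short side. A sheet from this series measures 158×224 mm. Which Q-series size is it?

Q0: 897 × 1269 mm
Q1: 634 × 897 mm
Q2: 448 × 634 mm
Q3: 317 × 448 mm
Q4: 224 × 317 mm
Q5: 158 × 224 mm
Q6: 112 × 158 mm
→ matches Q5.

Q5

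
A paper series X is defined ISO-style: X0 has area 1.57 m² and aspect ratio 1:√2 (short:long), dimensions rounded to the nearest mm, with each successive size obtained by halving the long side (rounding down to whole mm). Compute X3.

Let X0's short side be w mm. w · w√2 = 1.57 m² = 1,570,000 mm², so w ≈ 1053.6 mm and w√2 ≈ 1490.1 mm → X0 = 1054 × 1490 mm.
X1: ⌊1490/2⌋ × 1054 = 745 × 1054 mm
X2: ⌊1054/2⌋ × 745 = 527 × 745 mm
X3: ⌊745/2⌋ × 527 = 372 × 527 mm

372 × 527 mm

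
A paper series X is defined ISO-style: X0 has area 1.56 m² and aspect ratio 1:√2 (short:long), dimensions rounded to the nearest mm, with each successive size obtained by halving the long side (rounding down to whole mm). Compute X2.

Let X0's short side be w mm. w · w√2 = 1.56 m² = 1,560,000 mm², so w ≈ 1050.3 mm and w√2 ≈ 1485.3 mm → X0 = 1050 × 1485 mm.
X1: ⌊1485/2⌋ × 1050 = 742 × 1050 mm
X2: ⌊1050/2⌋ × 742 = 525 × 742 mm

525 × 742 mm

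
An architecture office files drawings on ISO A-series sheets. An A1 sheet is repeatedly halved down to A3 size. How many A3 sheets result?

4

Each ISO step halves the sheet: 1 × A1 → 2 × A2 → 4 × A3
From A1 to A3 is 2 halving steps: 2^2 = 4.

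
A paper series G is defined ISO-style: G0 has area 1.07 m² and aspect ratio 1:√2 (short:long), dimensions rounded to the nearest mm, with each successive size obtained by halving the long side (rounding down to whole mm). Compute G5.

Let G0's short side be w mm. w · w√2 = 1.07 m² = 1,070,000 mm², so w ≈ 869.8 mm and w√2 ≈ 1230.1 mm → G0 = 870 × 1230 mm.
G1: ⌊1230/2⌋ × 870 = 615 × 870 mm
G2: ⌊870/2⌋ × 615 = 435 × 615 mm
G3: ⌊615/2⌋ × 435 = 307 × 435 mm
G4: ⌊435/2⌋ × 307 = 217 × 307 mm
G5: ⌊307/2⌋ × 217 = 153 × 217 mm

153 × 217 mm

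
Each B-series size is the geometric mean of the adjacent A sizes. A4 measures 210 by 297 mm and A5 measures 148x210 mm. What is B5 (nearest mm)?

176 × 250 mm

Short side: √(210 · 148) = √31080 ≈ 176.3 → 176 mm
Long side: √(297 · 210) = √62370 ≈ 249.7 → 250 mm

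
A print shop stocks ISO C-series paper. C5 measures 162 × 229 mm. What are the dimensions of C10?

C6: ⌊229/2⌋ × 162 = 114 × 162 mm
C7: ⌊162/2⌋ × 114 = 81 × 114 mm
C8: ⌊114/2⌋ × 81 = 57 × 81 mm
C9: ⌊81/2⌋ × 57 = 40 × 57 mm
C10: ⌊57/2⌋ × 40 = 28 × 40 mm

28 × 40 mm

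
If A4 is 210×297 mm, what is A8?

52 × 74 mm

A5: ⌊297/2⌋ × 210 = 148 × 210 mm
A6: ⌊210/2⌋ × 148 = 105 × 148 mm
A7: ⌊148/2⌋ × 105 = 74 × 105 mm
A8: ⌊105/2⌋ × 74 = 52 × 74 mm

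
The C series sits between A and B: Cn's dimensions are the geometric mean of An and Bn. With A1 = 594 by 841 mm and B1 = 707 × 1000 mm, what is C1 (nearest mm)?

Short side: √(594 · 707) = √419958 ≈ 648.0 → 648 mm
Long side: √(841 · 1000) = √841000 ≈ 917.1 → 917 mm

648 × 917 mm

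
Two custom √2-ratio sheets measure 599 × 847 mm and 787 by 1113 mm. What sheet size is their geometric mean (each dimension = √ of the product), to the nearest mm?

687 × 971 mm

Short side: √(599 · 787) = √471413 ≈ 686.6 → 687 mm
Long side: √(847 · 1113) = √942711 ≈ 970.9 → 971 mm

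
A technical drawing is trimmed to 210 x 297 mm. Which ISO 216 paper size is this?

Aspect ratio 297/210 ≈ 1.414 — close to the ISO √2 ≈ 1.414.
In the A-series (A0 area = 1 m²): A4 = 210 × 297 mm.

A4 (210 × 297 mm)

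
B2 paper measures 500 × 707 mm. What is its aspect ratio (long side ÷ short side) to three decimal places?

1.414

707 / 500 = 1.414
Matches √2 ≈ 1.414 — the ISO 216 defining ratio.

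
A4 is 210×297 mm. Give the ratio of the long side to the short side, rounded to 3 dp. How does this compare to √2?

1.414

297 / 210 = 1.414
Matches √2 ≈ 1.414 — the ISO 216 defining ratio.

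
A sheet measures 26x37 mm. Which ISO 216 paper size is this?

Aspect ratio 37/26 ≈ 1.423 — close to the ISO √2 ≈ 1.414.
In the A-series (A0 area = 1 m²): A10 = 26 × 37 mm.

A10 (26 × 37 mm)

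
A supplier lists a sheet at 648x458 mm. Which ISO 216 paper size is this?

C2 (458 × 648 mm)

Aspect ratio 648/458 ≈ 1.415 — close to the ISO √2 ≈ 1.414.
In the C-series (envelope sizes, between A and B): C2 = 458 × 648 mm.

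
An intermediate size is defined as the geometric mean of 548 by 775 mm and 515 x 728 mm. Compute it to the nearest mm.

531 × 751 mm

Short side: √(548 · 515) = √282220 ≈ 531.2 → 531 mm
Long side: √(775 · 728) = √564200 ≈ 751.1 → 751 mm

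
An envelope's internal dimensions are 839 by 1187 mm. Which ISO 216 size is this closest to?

A0 (841 × 1189 mm)

Aspect ratio 1187/839 ≈ 1.415 — close to the ISO √2 ≈ 1.414.
In the A-series (A0 area = 1 m²): A0 = 841 × 1189 mm.
Off by 4 mm total — nearest standard size.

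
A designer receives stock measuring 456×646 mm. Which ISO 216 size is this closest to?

C2 (458 × 648 mm)

Aspect ratio 646/456 ≈ 1.417 — close to the ISO √2 ≈ 1.414.
In the C-series (envelope sizes, between A and B): C2 = 458 × 648 mm.
Off by 4 mm total — nearest standard size.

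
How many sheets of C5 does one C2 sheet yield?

8

C2 = 458 × 648 mm; C5 = 162 × 229 mm.
Each halving step doubles the count; 3 steps from C2 to C5.
2^3 = 8.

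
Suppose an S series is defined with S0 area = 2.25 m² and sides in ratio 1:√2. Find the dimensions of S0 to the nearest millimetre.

1261 × 1784 mm

Let the short side be w mm. Then w · w√2 = 2.25 m² = 2,250,000 mm².
w² = 2,250,000/√2, so w ≈ 1261.3 mm; long side = w√2 ≈ 1783.8 mm.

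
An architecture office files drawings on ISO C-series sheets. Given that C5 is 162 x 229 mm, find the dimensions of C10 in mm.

28 × 40 mm

C6: ⌊229/2⌋ × 162 = 114 × 162 mm
C7: ⌊162/2⌋ × 114 = 81 × 114 mm
C8: ⌊114/2⌋ × 81 = 57 × 81 mm
C9: ⌊81/2⌋ × 57 = 40 × 57 mm
C10: ⌊57/2⌋ × 40 = 28 × 40 mm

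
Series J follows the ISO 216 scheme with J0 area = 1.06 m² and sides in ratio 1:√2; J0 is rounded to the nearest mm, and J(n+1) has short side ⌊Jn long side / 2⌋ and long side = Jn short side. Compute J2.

Let J0's short side be w mm. w · w√2 = 1.06 m² = 1,060,000 mm², so w ≈ 865.8 mm and w√2 ≈ 1224.4 mm → J0 = 866 × 1224 mm.
J1: ⌊1224/2⌋ × 866 = 612 × 866 mm
J2: ⌊866/2⌋ × 612 = 433 × 612 mm

433 × 612 mm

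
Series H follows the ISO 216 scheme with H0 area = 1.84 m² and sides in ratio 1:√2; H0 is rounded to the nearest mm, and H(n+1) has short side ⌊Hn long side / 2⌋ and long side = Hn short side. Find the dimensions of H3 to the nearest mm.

Let H0's short side be w mm. w · w√2 = 1.84 m² = 1,840,000 mm², so w ≈ 1140.6 mm and w√2 ≈ 1613.1 mm → H0 = 1141 × 1613 mm.
H1: ⌊1613/2⌋ × 1141 = 806 × 1141 mm
H2: ⌊1141/2⌋ × 806 = 570 × 806 mm
H3: ⌊806/2⌋ × 570 = 403 × 570 mm

403 × 570 mm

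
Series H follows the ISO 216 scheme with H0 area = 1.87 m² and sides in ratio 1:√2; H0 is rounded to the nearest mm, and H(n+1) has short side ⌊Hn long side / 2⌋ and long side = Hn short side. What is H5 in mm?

Let H0's short side be w mm. w · w√2 = 1.87 m² = 1,870,000 mm², so w ≈ 1149.9 mm and w√2 ≈ 1626.2 mm → H0 = 1150 × 1626 mm.
H1: ⌊1626/2⌋ × 1150 = 813 × 1150 mm
H2: ⌊1150/2⌋ × 813 = 575 × 813 mm
H3: ⌊813/2⌋ × 575 = 406 × 575 mm
H4: ⌊575/2⌋ × 406 = 287 × 406 mm
H5: ⌊406/2⌋ × 287 = 203 × 287 mm

203 × 287 mm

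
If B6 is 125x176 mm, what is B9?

44 × 62 mm

B7: ⌊176/2⌋ × 125 = 88 × 125 mm
B8: ⌊125/2⌋ × 88 = 62 × 88 mm
B9: ⌊88/2⌋ × 62 = 44 × 62 mm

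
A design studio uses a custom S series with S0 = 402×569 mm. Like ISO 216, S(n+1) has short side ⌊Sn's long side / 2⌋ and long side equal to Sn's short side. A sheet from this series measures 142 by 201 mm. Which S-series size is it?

S0: 402 × 569 mm
S1: 284 × 402 mm
S2: 201 × 284 mm
S3: 142 × 201 mm
S4: 100 × 142 mm
→ matches S3.

S3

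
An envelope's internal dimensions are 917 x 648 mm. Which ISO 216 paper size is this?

C1 (648 × 917 mm)

Aspect ratio 917/648 ≈ 1.415 — close to the ISO √2 ≈ 1.414.
In the C-series (envelope sizes, between A and B): C1 = 648 × 917 mm.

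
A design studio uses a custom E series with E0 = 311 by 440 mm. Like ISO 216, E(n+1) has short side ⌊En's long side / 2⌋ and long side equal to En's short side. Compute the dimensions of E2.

E1: ⌊440/2⌋ × 311 = 220 × 311 mm
E2: ⌊311/2⌋ × 220 = 155 × 220 mm

155 × 220 mm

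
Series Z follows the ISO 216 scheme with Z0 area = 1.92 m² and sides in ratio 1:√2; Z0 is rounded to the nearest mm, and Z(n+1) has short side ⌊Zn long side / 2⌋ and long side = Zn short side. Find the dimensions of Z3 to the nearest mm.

Let Z0's short side be w mm. w · w√2 = 1.92 m² = 1,920,000 mm², so w ≈ 1165.2 mm and w√2 ≈ 1647.8 mm → Z0 = 1165 × 1648 mm.
Z1: ⌊1648/2⌋ × 1165 = 824 × 1165 mm
Z2: ⌊1165/2⌋ × 824 = 582 × 824 mm
Z3: ⌊824/2⌋ × 582 = 412 × 582 mm

412 × 582 mm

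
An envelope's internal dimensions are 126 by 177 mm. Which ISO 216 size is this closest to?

B6 (125 × 176 mm)

Aspect ratio 177/126 ≈ 1.405 — close to the ISO √2 ≈ 1.414.
In the B-series (B0 = 1000 × 1414 mm): B6 = 125 × 176 mm.
Off by 2 mm total — nearest standard size.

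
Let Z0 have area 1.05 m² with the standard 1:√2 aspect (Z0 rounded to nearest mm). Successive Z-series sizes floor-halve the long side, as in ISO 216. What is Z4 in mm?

215 × 304 mm

Let Z0's short side be w mm. w · w√2 = 1.05 m² = 1,050,000 mm², so w ≈ 861.7 mm and w√2 ≈ 1218.6 mm → Z0 = 862 × 1219 mm.
Z1: ⌊1219/2⌋ × 862 = 609 × 862 mm
Z2: ⌊862/2⌋ × 609 = 431 × 609 mm
Z3: ⌊609/2⌋ × 431 = 304 × 431 mm
Z4: ⌊431/2⌋ × 304 = 215 × 304 mm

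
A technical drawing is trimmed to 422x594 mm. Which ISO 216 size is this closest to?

A2 (420 × 594 mm)

Aspect ratio 594/422 ≈ 1.408 — close to the ISO √2 ≈ 1.414.
In the A-series (A0 area = 1 m²): A2 = 420 × 594 mm.
Off by 2 mm total — nearest standard size.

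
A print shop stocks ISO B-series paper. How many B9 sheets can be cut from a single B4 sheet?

B4 = 250 × 353 mm; B9 = 44 × 62 mm.
Each halving step doubles the count; 5 steps from B4 to B9.
2^5 = 32.

32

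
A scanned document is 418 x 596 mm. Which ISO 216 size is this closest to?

Aspect ratio 596/418 ≈ 1.426 — close to the ISO √2 ≈ 1.414.
In the A-series (A0 area = 1 m²): A2 = 420 × 594 mm.
Off by 4 mm total — nearest standard size.

A2 (420 × 594 mm)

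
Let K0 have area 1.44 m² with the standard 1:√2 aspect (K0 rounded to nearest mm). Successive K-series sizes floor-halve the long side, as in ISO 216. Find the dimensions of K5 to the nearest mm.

178 × 252 mm

Let K0's short side be w mm. w · w√2 = 1.44 m² = 1,440,000 mm², so w ≈ 1009.1 mm and w√2 ≈ 1427.0 mm → K0 = 1009 × 1427 mm.
K1: ⌊1427/2⌋ × 1009 = 713 × 1009 mm
K2: ⌊1009/2⌋ × 713 = 504 × 713 mm
K3: ⌊713/2⌋ × 504 = 356 × 504 mm
K4: ⌊504/2⌋ × 356 = 252 × 356 mm
K5: ⌊356/2⌋ × 252 = 178 × 252 mm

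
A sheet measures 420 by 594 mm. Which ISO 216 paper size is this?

A2 (420 × 594 mm)

Aspect ratio 594/420 ≈ 1.414 — close to the ISO √2 ≈ 1.414.
In the A-series (A0 area = 1 m²): A2 = 420 × 594 mm.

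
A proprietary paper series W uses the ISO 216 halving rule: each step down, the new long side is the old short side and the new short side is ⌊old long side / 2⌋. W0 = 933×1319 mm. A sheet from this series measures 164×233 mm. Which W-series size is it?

W5

W0: 933 × 1319 mm
W1: 659 × 933 mm
W2: 466 × 659 mm
W3: 329 × 466 mm
W4: 233 × 329 mm
W5: 164 × 233 mm
W6: 116 × 164 mm
→ matches W5.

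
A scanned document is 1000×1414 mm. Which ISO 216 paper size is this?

B0 (1000 × 1414 mm)

Aspect ratio 1414/1000 ≈ 1.414 — close to the ISO √2 ≈ 1.414.
In the B-series (B0 = 1000 × 1414 mm): B0 = 1000 × 1414 mm.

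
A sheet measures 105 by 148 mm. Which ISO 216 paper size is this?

Aspect ratio 148/105 ≈ 1.410 — close to the ISO √2 ≈ 1.414.
In the A-series (A0 area = 1 m²): A6 = 105 × 148 mm.

A6 (105 × 148 mm)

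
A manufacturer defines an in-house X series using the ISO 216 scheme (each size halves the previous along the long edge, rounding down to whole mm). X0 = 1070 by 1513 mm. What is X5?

189 × 267 mm

X1 = 756 × 1070 mm (from X0 by 1 halving).
X2: ⌊1070/2⌋ × 756 = 535 × 756 mm
X3: ⌊756/2⌋ × 535 = 378 × 535 mm
X4: ⌊535/2⌋ × 378 = 267 × 378 mm
X5: ⌊378/2⌋ × 267 = 189 × 267 mm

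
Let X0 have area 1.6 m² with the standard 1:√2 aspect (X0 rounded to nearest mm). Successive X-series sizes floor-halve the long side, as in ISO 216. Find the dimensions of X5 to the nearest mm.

Let X0's short side be w mm. w · w√2 = 1.6 m² = 1,600,000 mm², so w ≈ 1063.7 mm and w√2 ≈ 1504.2 mm → X0 = 1064 × 1504 mm.
X1: ⌊1504/2⌋ × 1064 = 752 × 1064 mm
X2: ⌊1064/2⌋ × 752 = 532 × 752 mm
X3: ⌊752/2⌋ × 532 = 376 × 532 mm
X4: ⌊532/2⌋ × 376 = 266 × 376 mm
X5: ⌊376/2⌋ × 266 = 188 × 266 mm

188 × 266 mm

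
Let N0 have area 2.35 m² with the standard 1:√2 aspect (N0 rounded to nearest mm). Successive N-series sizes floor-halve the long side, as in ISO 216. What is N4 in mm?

322 × 455 mm

Let N0's short side be w mm. w · w√2 = 2.35 m² = 2,350,000 mm², so w ≈ 1289.1 mm and w√2 ≈ 1823.0 mm → N0 = 1289 × 1823 mm.
N1: ⌊1823/2⌋ × 1289 = 911 × 1289 mm
N2: ⌊1289/2⌋ × 911 = 644 × 911 mm
N3: ⌊911/2⌋ × 644 = 455 × 644 mm
N4: ⌊644/2⌋ × 455 = 322 × 455 mm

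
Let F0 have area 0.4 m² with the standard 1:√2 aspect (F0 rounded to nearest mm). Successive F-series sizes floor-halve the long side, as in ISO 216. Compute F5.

Let F0's short side be w mm. w · w√2 = 0.4 m² = 400,000 mm², so w ≈ 531.8 mm and w√2 ≈ 752.1 mm → F0 = 532 × 752 mm.
F1: ⌊752/2⌋ × 532 = 376 × 532 mm
F2: ⌊532/2⌋ × 376 = 266 × 376 mm
F3: ⌊376/2⌋ × 266 = 188 × 266 mm
F4: ⌊266/2⌋ × 188 = 133 × 188 mm
F5: ⌊188/2⌋ × 133 = 94 × 133 mm

94 × 133 mm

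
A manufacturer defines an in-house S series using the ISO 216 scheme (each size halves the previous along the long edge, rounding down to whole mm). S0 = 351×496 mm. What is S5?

62 × 87 mm

S1: ⌊496/2⌋ × 351 = 248 × 351 mm
S2: ⌊351/2⌋ × 248 = 175 × 248 mm
S3: ⌊248/2⌋ × 175 = 124 × 175 mm
S4: ⌊175/2⌋ × 124 = 87 × 124 mm
S5: ⌊124/2⌋ × 87 = 62 × 87 mm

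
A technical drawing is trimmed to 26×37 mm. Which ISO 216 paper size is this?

A10 (26 × 37 mm)

Aspect ratio 37/26 ≈ 1.423 — close to the ISO √2 ≈ 1.414.
In the A-series (A0 area = 1 m²): A10 = 26 × 37 mm.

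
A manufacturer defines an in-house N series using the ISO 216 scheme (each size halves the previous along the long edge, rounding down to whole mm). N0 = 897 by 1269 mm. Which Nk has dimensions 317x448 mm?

N3

N0: 897 × 1269 mm
N1: 634 × 897 mm
N2: 448 × 634 mm
N3: 317 × 448 mm
N4: 224 × 317 mm
→ matches N3.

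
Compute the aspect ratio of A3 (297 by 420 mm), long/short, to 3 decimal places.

1.414

420 / 297 = 1.414
Matches √2 ≈ 1.414 — the ISO 216 defining ratio.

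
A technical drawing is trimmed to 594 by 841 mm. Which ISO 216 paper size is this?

A1 (594 × 841 mm)

Aspect ratio 841/594 ≈ 1.416 — close to the ISO √2 ≈ 1.414.
In the A-series (A0 area = 1 m²): A1 = 594 × 841 mm.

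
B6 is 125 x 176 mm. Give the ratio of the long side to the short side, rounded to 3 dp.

176 / 125 = 1.408
ISO 216 targets √2 ≈ 1.414; the -0.006 deviation is from mm rounding.

1.408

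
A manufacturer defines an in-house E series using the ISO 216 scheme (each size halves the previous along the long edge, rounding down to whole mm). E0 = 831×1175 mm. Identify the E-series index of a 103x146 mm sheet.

E6

E0: 831 × 1175 mm
E1: 587 × 831 mm
E2: 415 × 587 mm
E3: 293 × 415 mm
E4: 207 × 293 mm
E5: 146 × 207 mm
E6: 103 × 146 mm
E7: 73 × 103 mm
→ matches E6.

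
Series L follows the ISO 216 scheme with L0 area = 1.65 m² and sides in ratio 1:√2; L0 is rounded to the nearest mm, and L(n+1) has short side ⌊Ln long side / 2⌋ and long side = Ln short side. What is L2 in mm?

Let L0's short side be w mm. w · w√2 = 1.65 m² = 1,650,000 mm², so w ≈ 1080.2 mm and w√2 ≈ 1527.6 mm → L0 = 1080 × 1528 mm.
L1: ⌊1528/2⌋ × 1080 = 764 × 1080 mm
L2: ⌊1080/2⌋ × 764 = 540 × 764 mm

540 × 764 mm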